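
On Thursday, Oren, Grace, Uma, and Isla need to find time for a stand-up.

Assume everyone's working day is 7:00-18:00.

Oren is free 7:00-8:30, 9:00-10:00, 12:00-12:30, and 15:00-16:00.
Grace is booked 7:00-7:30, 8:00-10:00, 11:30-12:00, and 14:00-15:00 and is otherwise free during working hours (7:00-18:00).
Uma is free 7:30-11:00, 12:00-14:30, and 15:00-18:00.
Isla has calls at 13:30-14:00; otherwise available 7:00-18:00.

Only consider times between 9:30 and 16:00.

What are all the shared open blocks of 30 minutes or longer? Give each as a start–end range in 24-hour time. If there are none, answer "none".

12:00–12:30, 15:00–16:00

Grace free within 07:00–18:00: 07:30–08:00, 10:00–11:30, 12:00–14:00, 15:00–18:00.
Isla free within 07:00–18:00: 07:00–13:30, 14:00–18:00.
Oren ∩ Grace: 07:30–08:00, 12:00–12:30, 15:00–16:00.
Oren ∩ Grace ∩ Uma: 07:30–08:00, 12:00–12:30, 15:00–16:00.
Oren ∩ Grace ∩ Uma ∩ Isla: 07:30–08:00, 12:00–12:30, 15:00–16:00.
Restricted to 09:30–16:00: 12:00–12:30, 15:00–16:00.
Windows ≥ 30 min: 12:00–12:30, 15:00–16:00.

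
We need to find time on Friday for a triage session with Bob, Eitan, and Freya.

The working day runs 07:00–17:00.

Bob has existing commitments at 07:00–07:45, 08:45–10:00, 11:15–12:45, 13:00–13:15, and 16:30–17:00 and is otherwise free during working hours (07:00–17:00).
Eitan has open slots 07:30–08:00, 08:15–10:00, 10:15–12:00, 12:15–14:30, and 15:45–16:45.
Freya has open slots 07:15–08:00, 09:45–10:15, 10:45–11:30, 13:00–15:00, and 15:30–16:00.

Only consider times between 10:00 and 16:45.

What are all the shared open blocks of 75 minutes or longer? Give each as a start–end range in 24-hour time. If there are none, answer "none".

Bob free within 07:00–17:00: 07:45–08:45, 10:00–11:15, 12:45–13:00, 13:15–16:30.
Bob ∩ Eitan: 07:45–08:00, 08:15–08:45, 10:15–11:15, 12:45–13:00, 13:15–14:30, 15:45–16:30.
Bob ∩ Eitan ∩ Freya: 07:45–08:00, 10:45–11:15, 13:15–14:30, 15:45–16:00.
Restricted to 10:00–16:45: 10:45–11:15, 13:15–14:30, 15:45–16:00.
Windows ≥ 75 min: 13:15–14:30.

13:15–14:30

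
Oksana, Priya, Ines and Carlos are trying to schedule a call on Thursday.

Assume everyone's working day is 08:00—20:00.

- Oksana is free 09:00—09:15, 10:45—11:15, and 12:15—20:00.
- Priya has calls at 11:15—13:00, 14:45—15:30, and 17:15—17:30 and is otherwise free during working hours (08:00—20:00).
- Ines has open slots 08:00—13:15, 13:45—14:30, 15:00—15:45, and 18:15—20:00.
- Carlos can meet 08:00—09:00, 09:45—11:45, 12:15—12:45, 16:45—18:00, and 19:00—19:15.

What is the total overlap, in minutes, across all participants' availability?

45 minutes

Priya free within 08:00–20:00: 08:00–11:15, 13:00–14:45, 15:30–17:15, 17:30–20:00.
Oksana ∩ Priya: 09:00–09:15, 10:45–11:15, 13:00–14:45, 15:30–17:15, 17:30–20:00.
Oksana ∩ Priya ∩ Ines: 09:00–09:15, 10:45–11:15, 13:00–13:15, 13:45–14:30, 15:30–15:45, 18:15–20:00.
Oksana ∩ Priya ∩ Ines ∩ Carlos: 10:45–11:15, 19:00–19:15.
Total common minutes: 30 + 15 = 45.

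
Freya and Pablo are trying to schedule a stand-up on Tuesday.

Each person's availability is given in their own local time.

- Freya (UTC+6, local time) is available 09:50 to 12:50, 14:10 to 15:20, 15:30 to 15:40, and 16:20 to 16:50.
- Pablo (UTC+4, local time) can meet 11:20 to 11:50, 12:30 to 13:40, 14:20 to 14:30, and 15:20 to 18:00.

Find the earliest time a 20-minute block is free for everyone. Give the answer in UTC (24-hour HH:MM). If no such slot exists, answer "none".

08:30

Freya → UTC: 03:50–06:50, 08:10–09:20, 09:30–09:40, 10:20–10:50.
Pablo → UTC: 07:20–07:50, 08:30–09:40, 10:20–10:30, 11:20–14:00.
Freya ∩ Pablo: 08:30–09:20, 09:30–09:40, 10:20–10:30.
Windows ≥ 20 min: 08:30–09:20.
Earliest such window starts at 08:30.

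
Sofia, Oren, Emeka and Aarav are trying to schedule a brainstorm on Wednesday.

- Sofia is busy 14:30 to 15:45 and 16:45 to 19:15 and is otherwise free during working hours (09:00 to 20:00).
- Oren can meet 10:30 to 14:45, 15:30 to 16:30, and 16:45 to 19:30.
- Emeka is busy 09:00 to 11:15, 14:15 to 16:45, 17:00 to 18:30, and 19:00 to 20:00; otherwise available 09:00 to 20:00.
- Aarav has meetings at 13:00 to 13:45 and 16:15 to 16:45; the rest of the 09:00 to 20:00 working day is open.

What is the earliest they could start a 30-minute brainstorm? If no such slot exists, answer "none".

Sofia free within 09:00–20:00: 09:00–14:30, 15:45–16:45, 19:15–20:00.
Emeka free within 09:00–20:00: 11:15–14:15, 16:45–17:00, 18:30–19:00.
Aarav free within 09:00–20:00: 09:00–13:00, 13:45–16:15, 16:45–20:00.
Sofia ∩ Oren: 10:30–14:30, 15:45–16:30, 19:15–19:30.
Sofia ∩ Oren ∩ Emeka: 11:15–14:15.
Sofia ∩ Oren ∩ Emeka ∩ Aarav: 11:15–13:00, 13:45–14:15.
Windows ≥ 30 min: 11:15–13:00, 13:45–14:15.
Earliest such window starts at 11:15.

11:15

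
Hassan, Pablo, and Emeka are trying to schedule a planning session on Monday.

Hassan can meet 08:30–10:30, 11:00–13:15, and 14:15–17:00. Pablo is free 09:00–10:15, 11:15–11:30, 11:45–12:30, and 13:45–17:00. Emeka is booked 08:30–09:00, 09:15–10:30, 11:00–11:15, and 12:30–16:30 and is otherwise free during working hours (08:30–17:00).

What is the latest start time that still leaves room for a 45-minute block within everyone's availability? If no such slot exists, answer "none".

11:45

Emeka free within 08:30–17:00: 09:00–09:15, 10:30–11:00, 11:15–12:30, 16:30–17:00.
Hassan ∩ Pablo: 09:00–10:15, 11:15–11:30, 11:45–12:30, 14:15–17:00.
Hassan ∩ Pablo ∩ Emeka: 09:00–09:15, 11:15–11:30, 11:45–12:30, 16:30–17:00.
Windows ≥ 45 min: 11:45–12:30.
Latest start in the last window 11:45–12:30 is 12:30 − 45 min = 11:45.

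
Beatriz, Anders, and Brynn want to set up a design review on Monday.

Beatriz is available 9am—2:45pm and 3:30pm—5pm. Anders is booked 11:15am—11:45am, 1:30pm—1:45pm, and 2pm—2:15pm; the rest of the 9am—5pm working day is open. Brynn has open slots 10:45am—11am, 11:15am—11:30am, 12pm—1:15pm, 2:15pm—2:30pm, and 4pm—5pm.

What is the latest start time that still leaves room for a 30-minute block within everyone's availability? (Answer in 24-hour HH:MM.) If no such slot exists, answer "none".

16:30

Anders free within 09:00–17:00: 09:00–11:15, 11:45–13:30, 13:45–14:00, 14:15–17:00.
Beatriz ∩ Anders: 09:00–11:15, 11:45–13:30, 13:45–14:00, 14:15–14:45, 15:30–17:00.
Beatriz ∩ Anders ∩ Brynn: 10:45–11:00, 12:00–13:15, 14:15–14:30, 16:00–17:00.
Windows ≥ 30 min: 12:00–13:15, 16:00–17:00.
Latest start in the last window 16:00–17:00 is 17:00 − 30 min = 16:30.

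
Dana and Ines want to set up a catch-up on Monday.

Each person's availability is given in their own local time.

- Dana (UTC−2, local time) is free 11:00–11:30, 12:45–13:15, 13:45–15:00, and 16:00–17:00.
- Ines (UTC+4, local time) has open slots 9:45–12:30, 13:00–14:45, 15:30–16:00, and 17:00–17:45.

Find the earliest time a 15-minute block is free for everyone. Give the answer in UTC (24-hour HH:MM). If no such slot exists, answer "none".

13:00

Dana → UTC: 13:00–13:30, 14:45–15:15, 15:45–17:00, 18:00–19:00.
Ines → UTC: 05:45–08:30, 09:00–10:45, 11:30–12:00, 13:00–13:45.
Dana ∩ Ines: 13:00–13:30.
Windows ≥ 15 min: 13:00–13:30.
Earliest such window starts at 13:00.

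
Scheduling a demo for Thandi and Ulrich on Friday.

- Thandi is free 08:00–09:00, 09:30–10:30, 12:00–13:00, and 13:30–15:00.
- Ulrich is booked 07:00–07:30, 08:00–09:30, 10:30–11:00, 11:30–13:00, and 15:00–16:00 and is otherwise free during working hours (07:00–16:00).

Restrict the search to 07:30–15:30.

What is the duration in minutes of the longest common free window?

90 minutes

Ulrich free within 07:00–16:00: 07:30–08:00, 09:30–10:30, 11:00–11:30, 13:00–15:00.
Thandi ∩ Ulrich: 09:30–10:30, 13:30–15:00.
Restricted to 07:30–15:30: 09:30–10:30, 13:30–15:00.
Common window lengths: 60, 90 min; longest is 90.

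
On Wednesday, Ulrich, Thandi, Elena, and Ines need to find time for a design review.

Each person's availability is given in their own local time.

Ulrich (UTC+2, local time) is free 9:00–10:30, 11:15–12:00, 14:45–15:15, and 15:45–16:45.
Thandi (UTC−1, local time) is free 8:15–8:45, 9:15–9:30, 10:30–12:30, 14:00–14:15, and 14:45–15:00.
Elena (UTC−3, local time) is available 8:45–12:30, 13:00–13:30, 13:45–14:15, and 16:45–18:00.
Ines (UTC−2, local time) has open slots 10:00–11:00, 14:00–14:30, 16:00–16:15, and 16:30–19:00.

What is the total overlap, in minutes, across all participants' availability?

15 minutes

Ulrich → UTC: 07:00–08:30, 09:15–10:00, 12:45–13:15, 13:45–14:45.
Thandi → UTC: 09:15–09:45, 10:15–10:30, 11:30–13:30, 15:00–15:15, 15:45–16:00.
Elena → UTC: 11:45–15:30, 16:00–16:30, 16:45–17:15, 19:45–21:00.
Ines → UTC: 12:00–13:00, 16:00–16:30, 18:00–18:15, 18:30–21:00.
Ulrich ∩ Thandi: 09:15–09:45, 12:45–13:15.
Ulrich ∩ Thandi ∩ Elena: 12:45–13:15.
Ulrich ∩ Thandi ∩ Elena ∩ Ines: 12:45–13:00.
Total common minutes: 15.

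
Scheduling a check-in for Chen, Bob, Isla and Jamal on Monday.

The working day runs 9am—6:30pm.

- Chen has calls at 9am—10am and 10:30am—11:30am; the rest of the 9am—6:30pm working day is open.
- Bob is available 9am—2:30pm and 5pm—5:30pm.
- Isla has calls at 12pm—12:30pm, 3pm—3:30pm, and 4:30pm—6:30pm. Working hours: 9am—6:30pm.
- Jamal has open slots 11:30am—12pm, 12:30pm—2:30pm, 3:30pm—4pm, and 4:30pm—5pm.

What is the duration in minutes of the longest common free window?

Chen free within 09:00–18:30: 10:00–10:30, 11:30–18:30.
Isla free within 09:00–18:30: 09:00–12:00, 12:30–15:00, 15:30–16:30.
Chen ∩ Bob: 10:00–10:30, 11:30–14:30, 17:00–17:30.
Chen ∩ Bob ∩ Isla: 10:00–10:30, 11:30–12:00, 12:30–14:30.
Chen ∩ Bob ∩ Isla ∩ Jamal: 11:30–12:00, 12:30–14:30.
Common window lengths: 30, 120 min; longest is 120.

120 minutes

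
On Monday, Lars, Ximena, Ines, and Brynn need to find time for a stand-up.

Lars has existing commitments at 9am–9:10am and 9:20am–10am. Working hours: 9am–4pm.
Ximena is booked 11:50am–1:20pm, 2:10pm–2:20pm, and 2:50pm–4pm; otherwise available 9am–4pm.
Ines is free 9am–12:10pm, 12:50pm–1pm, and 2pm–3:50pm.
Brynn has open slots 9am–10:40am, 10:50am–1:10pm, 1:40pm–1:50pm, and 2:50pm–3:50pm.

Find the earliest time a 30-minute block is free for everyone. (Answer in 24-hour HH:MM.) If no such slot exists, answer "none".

10:00

Lars free within 09:00–16:00: 09:10–09:20, 10:00–16:00.
Ximena free within 09:00–16:00: 09:00–11:50, 13:20–14:10, 14:20–14:50.
Lars ∩ Ximena: 09:10–09:20, 10:00–11:50, 13:20–14:10, 14:20–14:50.
Lars ∩ Ximena ∩ Ines: 09:10–09:20, 10:00–11:50, 14:00–14:10, 14:20–14:50.
Lars ∩ Ximena ∩ Ines ∩ Brynn: 09:10–09:20, 10:00–10:40, 10:50–11:50.
Windows ≥ 30 min: 10:00–10:40, 10:50–11:50.
Earliest such window starts at 10:00.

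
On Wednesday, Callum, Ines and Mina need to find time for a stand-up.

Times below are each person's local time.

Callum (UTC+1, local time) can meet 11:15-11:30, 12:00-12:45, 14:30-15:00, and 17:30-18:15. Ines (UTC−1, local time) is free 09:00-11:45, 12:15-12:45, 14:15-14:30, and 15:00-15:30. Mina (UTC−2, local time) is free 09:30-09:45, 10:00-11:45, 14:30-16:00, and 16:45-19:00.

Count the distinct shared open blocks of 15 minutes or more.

2

Callum → UTC: 10:15–10:30, 11:00–11:45, 13:30–14:00, 16:30–17:15.
Ines → UTC: 10:00–12:45, 13:15–13:45, 15:15–15:30, 16:00–16:30.
Mina → UTC: 11:30–11:45, 12:00–13:45, 16:30–18:00, 18:45–21:00.
Callum ∩ Ines: 10:15–10:30, 11:00–11:45, 13:30–13:45.
Callum ∩ Ines ∩ Mina: 11:30–11:45, 13:30–13:45.
Windows ≥ 15 min: 11:30–11:45, 13:30–13:45.
That's 2 windows.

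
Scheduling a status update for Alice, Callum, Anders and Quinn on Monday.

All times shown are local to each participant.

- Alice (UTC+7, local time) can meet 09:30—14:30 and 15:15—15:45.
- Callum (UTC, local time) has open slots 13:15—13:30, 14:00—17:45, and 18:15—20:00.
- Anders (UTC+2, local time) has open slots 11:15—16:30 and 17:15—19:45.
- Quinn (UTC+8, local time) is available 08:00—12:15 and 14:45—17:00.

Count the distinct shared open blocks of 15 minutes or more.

Alice → UTC: 02:30–07:30, 08:15–08:45.
Callum → UTC: 13:15–13:30, 14:00–17:45, 18:15–20:00.
Anders → UTC: 09:15–14:30, 15:15–17:45.
Quinn → UTC: 00:00–04:15, 06:45–09:00.
Alice ∩ Callum: (none).
Alice ∩ Callum ∩ Anders: (none).
Alice ∩ Callum ∩ Anders ∩ Quinn: (none).
Windows ≥ 15 min: (none).
That's 0 windows.

0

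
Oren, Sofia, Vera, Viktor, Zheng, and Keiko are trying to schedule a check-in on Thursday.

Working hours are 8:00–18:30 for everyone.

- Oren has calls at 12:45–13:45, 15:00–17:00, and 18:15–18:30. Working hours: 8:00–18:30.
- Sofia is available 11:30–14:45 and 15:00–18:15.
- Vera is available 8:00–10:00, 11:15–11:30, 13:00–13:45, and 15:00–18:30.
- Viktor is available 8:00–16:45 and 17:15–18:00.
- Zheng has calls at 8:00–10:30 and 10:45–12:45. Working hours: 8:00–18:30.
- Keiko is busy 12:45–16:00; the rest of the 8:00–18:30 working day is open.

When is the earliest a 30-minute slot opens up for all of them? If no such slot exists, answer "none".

Oren free within 08:00–18:30: 08:00–12:45, 13:45–15:00, 17:00–18:15.
Zheng free within 08:00–18:30: 10:30–10:45, 12:45–18:30.
Keiko free within 08:00–18:30: 08:00–12:45, 16:00–18:30.
Oren ∩ Sofia: 11:30–12:45, 13:45–14:45, 17:00–18:15.
Oren ∩ Sofia ∩ Vera: 17:00–18:15.
Oren ∩ Sofia ∩ Vera ∩ Viktor: 17:15–18:00.
Oren ∩ Sofia ∩ Vera ∩ Viktor ∩ Zheng: 17:15–18:00.
Oren ∩ Sofia ∩ Vera ∩ Viktor ∩ Zheng ∩ Keiko: 17:15–18:00.
Windows ≥ 30 min: 17:15–18:00.
Earliest such window starts at 17:15.

17:15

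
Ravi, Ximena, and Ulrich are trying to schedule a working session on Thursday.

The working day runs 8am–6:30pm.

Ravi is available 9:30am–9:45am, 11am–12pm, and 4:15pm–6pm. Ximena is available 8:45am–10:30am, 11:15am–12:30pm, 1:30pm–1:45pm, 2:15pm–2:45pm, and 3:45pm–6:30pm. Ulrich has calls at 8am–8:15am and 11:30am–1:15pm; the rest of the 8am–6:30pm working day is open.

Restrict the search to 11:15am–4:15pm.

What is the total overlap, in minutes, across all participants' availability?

15 minutes

Ulrich free within 08:00–18:30: 08:15–11:30, 13:15–18:30.
Ravi ∩ Ximena: 09:30–09:45, 11:15–12:00, 16:15–18:00.
Ravi ∩ Ximena ∩ Ulrich: 09:30–09:45, 11:15–11:30, 16:15–18:00.
Restricted to 11:15–16:15: 11:15–11:30.
Total common minutes: 15.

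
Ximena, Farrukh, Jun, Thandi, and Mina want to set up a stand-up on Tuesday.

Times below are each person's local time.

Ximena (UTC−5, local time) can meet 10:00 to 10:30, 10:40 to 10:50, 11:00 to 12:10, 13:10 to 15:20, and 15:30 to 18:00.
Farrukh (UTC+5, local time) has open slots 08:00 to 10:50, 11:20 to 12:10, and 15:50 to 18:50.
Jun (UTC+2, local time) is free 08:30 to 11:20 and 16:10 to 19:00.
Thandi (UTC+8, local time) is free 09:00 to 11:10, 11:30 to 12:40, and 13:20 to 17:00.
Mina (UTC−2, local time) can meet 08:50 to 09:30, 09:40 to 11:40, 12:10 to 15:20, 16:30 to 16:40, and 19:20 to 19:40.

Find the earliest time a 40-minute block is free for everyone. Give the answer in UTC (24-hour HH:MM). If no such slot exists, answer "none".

none

Ximena → UTC: 15:00–15:30, 15:40–15:50, 16:00–17:10, 18:10–20:20, 20:30–23:00.
Farrukh → UTC: 03:00–05:50, 06:20–07:10, 10:50–13:50.
Jun → UTC: 06:30–09:20, 14:10–17:00.
Thandi → UTC: 01:00–03:10, 03:30–04:40, 05:20–09:00.
Mina → UTC: 10:50–11:30, 11:40–13:40, 14:10–17:20, 18:30–18:40, 21:20–21:40.
Ximena ∩ Farrukh: (none).
Ximena ∩ Farrukh ∩ Jun: (none).
Ximena ∩ Farrukh ∩ Jun ∩ Thandi: (none).
Ximena ∩ Farrukh ∩ Jun ∩ Thandi ∩ Mina: (none).
Windows ≥ 40 min: (none).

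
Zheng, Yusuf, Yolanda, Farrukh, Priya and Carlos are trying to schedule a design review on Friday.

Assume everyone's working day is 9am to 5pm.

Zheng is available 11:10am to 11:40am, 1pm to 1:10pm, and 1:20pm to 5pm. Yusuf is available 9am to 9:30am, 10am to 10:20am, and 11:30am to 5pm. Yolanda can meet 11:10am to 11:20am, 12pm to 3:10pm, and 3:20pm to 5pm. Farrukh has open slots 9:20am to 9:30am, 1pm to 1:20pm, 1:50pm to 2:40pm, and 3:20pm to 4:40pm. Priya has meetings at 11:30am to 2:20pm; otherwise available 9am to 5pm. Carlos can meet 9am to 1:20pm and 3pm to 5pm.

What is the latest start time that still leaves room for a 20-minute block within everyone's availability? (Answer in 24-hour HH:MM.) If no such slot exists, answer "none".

16:20

Priya free within 09:00–17:00: 09:00–11:30, 14:20–17:00.
Zheng ∩ Yusuf: 11:30–11:40, 13:00–13:10, 13:20–17:00.
Zheng ∩ Yusuf ∩ Yolanda: 13:00–13:10, 13:20–15:10, 15:20–17:00.
Zheng ∩ Yusuf ∩ Yolanda ∩ Farrukh: 13:00–13:10, 13:50–14:40, 15:20–16:40.
Zheng ∩ Yusuf ∩ Yolanda ∩ Farrukh ∩ Priya: 14:20–14:40, 15:20–16:40.
Zheng ∩ Yusuf ∩ Yolanda ∩ Farrukh ∩ Priya ∩ Carlos: 15:20–16:40.
Windows ≥ 20 min: 15:20–16:40.
Latest start in the last window 15:20–16:40 is 16:40 − 20 min = 16:20.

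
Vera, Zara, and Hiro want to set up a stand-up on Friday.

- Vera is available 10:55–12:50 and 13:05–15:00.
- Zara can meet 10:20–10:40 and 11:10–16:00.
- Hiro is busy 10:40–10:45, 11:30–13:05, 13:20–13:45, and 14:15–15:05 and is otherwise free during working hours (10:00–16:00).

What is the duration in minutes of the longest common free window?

30 minutes

Hiro free within 10:00–16:00: 10:00–10:40, 10:45–11:30, 13:05–13:20, 13:45–14:15, 15:05–16:00.
Vera ∩ Zara: 11:10–12:50, 13:05–15:00.
Vera ∩ Zara ∩ Hiro: 11:10–11:30, 13:05–13:20, 13:45–14:15.
Common window lengths: 20, 15, 30 min; longest is 30.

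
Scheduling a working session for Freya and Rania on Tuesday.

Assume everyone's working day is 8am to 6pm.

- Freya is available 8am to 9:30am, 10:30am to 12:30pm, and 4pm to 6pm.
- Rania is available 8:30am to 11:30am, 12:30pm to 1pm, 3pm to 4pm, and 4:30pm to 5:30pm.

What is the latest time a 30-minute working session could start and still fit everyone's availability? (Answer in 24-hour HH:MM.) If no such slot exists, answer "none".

Freya ∩ Rania: 08:30–09:30, 10:30–11:30, 16:30–17:30.
Windows ≥ 30 min: 08:30–09:30, 10:30–11:30, 16:30–17:30.
Latest start in the last window 16:30–17:30 is 17:30 − 30 min = 17:00.

17:00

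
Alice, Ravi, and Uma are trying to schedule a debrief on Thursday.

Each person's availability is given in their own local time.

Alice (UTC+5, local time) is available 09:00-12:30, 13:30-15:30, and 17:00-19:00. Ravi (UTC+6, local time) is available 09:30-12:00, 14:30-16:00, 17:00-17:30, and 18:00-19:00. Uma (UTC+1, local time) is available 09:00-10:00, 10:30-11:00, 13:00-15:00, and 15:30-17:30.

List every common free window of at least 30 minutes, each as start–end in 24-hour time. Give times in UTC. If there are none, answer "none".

08:30–09:00, 09:30–10:00, 12:00–13:00

Alice → UTC: 04:00–07:30, 08:30–10:30, 12:00–14:00.
Ravi → UTC: 03:30–06:00, 08:30–10:00, 11:00–11:30, 12:00–13:00.
Uma → UTC: 08:00–09:00, 09:30–10:00, 12:00–14:00, 14:30–16:30.
Alice ∩ Ravi: 04:00–06:00, 08:30–10:00, 12:00–13:00.
Alice ∩ Ravi ∩ Uma: 08:30–09:00, 09:30–10:00, 12:00–13:00.
Windows ≥ 30 min: 08:30–09:00, 09:30–10:00, 12:00–13:00.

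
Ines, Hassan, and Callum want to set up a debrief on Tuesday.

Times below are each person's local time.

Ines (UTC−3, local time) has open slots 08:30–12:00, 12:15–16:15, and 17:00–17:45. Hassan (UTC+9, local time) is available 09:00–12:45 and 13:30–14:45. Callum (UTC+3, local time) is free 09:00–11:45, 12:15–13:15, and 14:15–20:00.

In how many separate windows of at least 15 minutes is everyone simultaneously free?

0

Ines → UTC: 11:30–15:00, 15:15–19:15, 20:00–20:45.
Hassan → UTC: 00:00–03:45, 04:30–05:45.
Callum → UTC: 06:00–08:45, 09:15–10:15, 11:15–17:00.
Ines ∩ Hassan: (none).
Ines ∩ Hassan ∩ Callum: (none).
Windows ≥ 15 min: (none).
That's 0 windows.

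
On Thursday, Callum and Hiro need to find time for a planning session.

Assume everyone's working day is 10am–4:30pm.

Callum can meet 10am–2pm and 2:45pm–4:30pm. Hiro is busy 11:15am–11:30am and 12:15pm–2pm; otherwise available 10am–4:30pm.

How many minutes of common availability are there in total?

Hiro free within 10:00–16:30: 10:00–11:15, 11:30–12:15, 14:00–16:30.
Callum ∩ Hiro: 10:00–11:15, 11:30–12:15, 14:45–16:30.
Total common minutes: 75 + 45 + 105 = 225.

225 minutes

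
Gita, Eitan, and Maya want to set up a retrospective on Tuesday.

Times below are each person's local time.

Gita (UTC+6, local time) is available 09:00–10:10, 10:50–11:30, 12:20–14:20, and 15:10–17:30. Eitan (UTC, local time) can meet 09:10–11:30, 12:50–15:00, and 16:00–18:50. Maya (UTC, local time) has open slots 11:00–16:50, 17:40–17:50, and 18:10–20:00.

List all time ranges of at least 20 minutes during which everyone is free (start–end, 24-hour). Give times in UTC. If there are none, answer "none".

Gita → UTC: 03:00–04:10, 04:50–05:30, 06:20–08:20, 09:10–11:30.
Eitan → UTC: 09:10–11:30, 12:50–15:00, 16:00–18:50.
Maya → UTC: 11:00–16:50, 17:40–17:50, 18:10–20:00.
Gita ∩ Eitan: 09:10–11:30.
Gita ∩ Eitan ∩ Maya: 11:00–11:30.
Windows ≥ 20 min: 11:00–11:30.

11:00–11:30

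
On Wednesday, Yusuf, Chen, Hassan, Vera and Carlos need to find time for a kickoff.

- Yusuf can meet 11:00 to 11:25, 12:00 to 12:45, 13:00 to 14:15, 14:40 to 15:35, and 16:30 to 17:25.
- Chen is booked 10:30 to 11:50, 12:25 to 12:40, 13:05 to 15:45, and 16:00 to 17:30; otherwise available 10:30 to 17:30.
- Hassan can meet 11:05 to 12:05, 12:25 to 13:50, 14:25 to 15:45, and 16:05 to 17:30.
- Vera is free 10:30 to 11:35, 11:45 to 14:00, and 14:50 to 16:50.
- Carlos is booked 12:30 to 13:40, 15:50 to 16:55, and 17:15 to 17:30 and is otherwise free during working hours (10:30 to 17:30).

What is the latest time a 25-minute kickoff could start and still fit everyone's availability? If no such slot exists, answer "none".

Chen free within 10:30–17:30: 11:50–12:25, 12:40–13:05, 15:45–16:00.
Carlos free within 10:30–17:30: 10:30–12:30, 13:40–15:50, 16:55–17:15.
Yusuf ∩ Chen: 12:00–12:25, 12:40–12:45, 13:00–13:05.
Yusuf ∩ Chen ∩ Hassan: 12:00–12:05, 12:40–12:45, 13:00–13:05.
Yusuf ∩ Chen ∩ Hassan ∩ Vera: 12:00–12:05, 12:40–12:45, 13:00–13:05.
Yusuf ∩ Chen ∩ Hassan ∩ Vera ∩ Carlos: 12:00–12:05.
Windows ≥ 25 min: (none).

none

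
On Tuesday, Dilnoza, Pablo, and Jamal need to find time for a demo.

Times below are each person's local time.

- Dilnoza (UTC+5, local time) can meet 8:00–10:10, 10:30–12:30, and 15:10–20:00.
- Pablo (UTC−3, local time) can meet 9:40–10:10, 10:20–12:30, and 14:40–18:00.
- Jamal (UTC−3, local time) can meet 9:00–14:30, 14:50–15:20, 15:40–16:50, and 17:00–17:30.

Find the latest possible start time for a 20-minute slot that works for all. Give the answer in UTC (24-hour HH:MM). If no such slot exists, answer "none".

14:40

Dilnoza → UTC: 03:00–05:10, 05:30–07:30, 10:10–15:00.
Pablo → UTC: 12:40–13:10, 13:20–15:30, 17:40–21:00.
Jamal → UTC: 12:00–17:30, 17:50–18:20, 18:40–19:50, 20:00–20:30.
Dilnoza ∩ Pablo: 12:40–13:10, 13:20–15:00.
Dilnoza ∩ Pablo ∩ Jamal: 12:40–13:10, 13:20–15:00.
Windows ≥ 20 min: 12:40–13:10, 13:20–15:00.
Latest start in the last window 13:20–15:00 is 15:00 − 20 min = 14:40.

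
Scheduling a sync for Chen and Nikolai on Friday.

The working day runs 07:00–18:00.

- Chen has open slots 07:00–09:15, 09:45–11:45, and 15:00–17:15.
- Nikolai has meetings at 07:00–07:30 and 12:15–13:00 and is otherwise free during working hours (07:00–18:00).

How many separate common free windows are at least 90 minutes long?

Nikolai free within 07:00–18:00: 07:30–12:15, 13:00–18:00.
Chen ∩ Nikolai: 07:30–09:15, 09:45–11:45, 15:00–17:15.
Windows ≥ 90 min: 07:30–09:15, 09:45–11:45, 15:00–17:15.
That's 3 windows.

3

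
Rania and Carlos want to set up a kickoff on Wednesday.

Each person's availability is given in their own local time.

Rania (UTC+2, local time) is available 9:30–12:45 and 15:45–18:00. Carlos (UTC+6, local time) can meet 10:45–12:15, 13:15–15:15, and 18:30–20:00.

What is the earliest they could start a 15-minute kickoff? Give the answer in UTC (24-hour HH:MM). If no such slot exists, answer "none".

07:30

Rania → UTC: 07:30–10:45, 13:45–16:00.
Carlos → UTC: 04:45–06:15, 07:15–09:15, 12:30–14:00.
Rania ∩ Carlos: 07:30–09:15, 13:45–14:00.
Windows ≥ 15 min: 07:30–09:15, 13:45–14:00.
Earliest such window starts at 07:30.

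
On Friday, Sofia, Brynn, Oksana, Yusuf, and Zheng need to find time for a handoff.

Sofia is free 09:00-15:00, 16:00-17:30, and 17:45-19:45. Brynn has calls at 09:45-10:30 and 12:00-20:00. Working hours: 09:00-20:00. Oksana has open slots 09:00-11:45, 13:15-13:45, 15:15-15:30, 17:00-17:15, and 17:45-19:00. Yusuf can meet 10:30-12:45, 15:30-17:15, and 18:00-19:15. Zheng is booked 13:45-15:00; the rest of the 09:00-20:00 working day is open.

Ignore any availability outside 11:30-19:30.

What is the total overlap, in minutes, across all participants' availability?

Brynn free within 09:00–20:00: 09:00–09:45, 10:30–12:00.
Zheng free within 09:00–20:00: 09:00–13:45, 15:00–20:00.
Sofia ∩ Brynn: 09:00–09:45, 10:30–12:00.
Sofia ∩ Brynn ∩ Oksana: 09:00–09:45, 10:30–11:45.
Sofia ∩ Brynn ∩ Oksana ∩ Yusuf: 10:30–11:45.
Sofia ∩ Brynn ∩ Oksana ∩ Yusuf ∩ Zheng: 10:30–11:45.
Restricted to 11:30–19:30: 11:30–11:45.
Total common minutes: 15.

15 minutes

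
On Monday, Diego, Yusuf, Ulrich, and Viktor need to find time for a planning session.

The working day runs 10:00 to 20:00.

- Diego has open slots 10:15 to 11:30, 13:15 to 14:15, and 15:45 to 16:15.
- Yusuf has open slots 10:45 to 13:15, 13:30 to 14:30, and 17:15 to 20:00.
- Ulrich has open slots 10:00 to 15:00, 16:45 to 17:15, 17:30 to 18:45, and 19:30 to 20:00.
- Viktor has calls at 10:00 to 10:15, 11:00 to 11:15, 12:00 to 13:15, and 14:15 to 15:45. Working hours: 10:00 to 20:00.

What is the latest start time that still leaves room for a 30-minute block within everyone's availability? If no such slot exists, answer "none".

Viktor free within 10:00–20:00: 10:15–11:00, 11:15–12:00, 13:15–14:15, 15:45–20:00.
Diego ∩ Yusuf: 10:45–11:30, 13:30–14:15.
Diego ∩ Yusuf ∩ Ulrich: 10:45–11:30, 13:30–14:15.
Diego ∩ Yusuf ∩ Ulrich ∩ Viktor: 10:45–11:00, 11:15–11:30, 13:30–14:15.
Windows ≥ 30 min: 13:30–14:15.
Latest start in the last window 13:30–14:15 is 14:15 − 30 min = 13:45.

13:45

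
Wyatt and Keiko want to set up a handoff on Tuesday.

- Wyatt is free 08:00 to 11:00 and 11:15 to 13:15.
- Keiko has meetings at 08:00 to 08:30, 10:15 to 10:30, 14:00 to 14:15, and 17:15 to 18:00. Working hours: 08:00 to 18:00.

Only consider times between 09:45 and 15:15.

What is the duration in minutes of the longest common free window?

120 minutes

Keiko free within 08:00–18:00: 08:30–10:15, 10:30–14:00, 14:15–17:15.
Wyatt ∩ Keiko: 08:30–10:15, 10:30–11:00, 11:15–13:15.
Restricted to 09:45–15:15: 09:45–10:15, 10:30–11:00, 11:15–13:15.
Common window lengths: 30, 30, 120 min; longest is 120.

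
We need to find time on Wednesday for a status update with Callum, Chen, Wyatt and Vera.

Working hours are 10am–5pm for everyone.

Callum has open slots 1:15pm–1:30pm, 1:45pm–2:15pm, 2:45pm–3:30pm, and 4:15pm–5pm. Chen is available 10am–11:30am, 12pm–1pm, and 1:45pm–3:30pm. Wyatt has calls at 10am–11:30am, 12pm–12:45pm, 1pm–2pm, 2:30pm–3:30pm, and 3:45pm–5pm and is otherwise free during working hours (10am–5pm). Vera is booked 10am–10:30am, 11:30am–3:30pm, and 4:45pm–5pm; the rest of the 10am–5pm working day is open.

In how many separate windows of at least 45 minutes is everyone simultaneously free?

0

Wyatt free within 10:00–17:00: 11:30–12:00, 12:45–13:00, 14:00–14:30, 15:30–15:45.
Vera free within 10:00–17:00: 10:30–11:30, 15:30–16:45.
Callum ∩ Chen: 13:45–14:15, 14:45–15:30.
Callum ∩ Chen ∩ Wyatt: 14:00–14:15.
Callum ∩ Chen ∩ Wyatt ∩ Vera: (none).
Windows ≥ 45 min: (none).
That's 0 windows.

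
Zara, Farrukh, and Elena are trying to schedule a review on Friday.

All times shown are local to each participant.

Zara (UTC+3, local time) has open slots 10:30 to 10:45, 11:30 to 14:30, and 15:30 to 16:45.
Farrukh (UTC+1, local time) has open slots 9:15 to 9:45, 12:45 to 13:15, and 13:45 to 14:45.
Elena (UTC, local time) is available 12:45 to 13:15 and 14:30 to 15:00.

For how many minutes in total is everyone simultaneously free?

30 minutes

Zara → UTC: 07:30–07:45, 08:30–11:30, 12:30–13:45.
Farrukh → UTC: 08:15–08:45, 11:45–12:15, 12:45–13:45.
Elena → UTC: 12:45–13:15, 14:30–15:00.
Zara ∩ Farrukh: 08:30–08:45, 12:45–13:45.
Zara ∩ Farrukh ∩ Elena: 12:45–13:15.
Total common minutes: 30.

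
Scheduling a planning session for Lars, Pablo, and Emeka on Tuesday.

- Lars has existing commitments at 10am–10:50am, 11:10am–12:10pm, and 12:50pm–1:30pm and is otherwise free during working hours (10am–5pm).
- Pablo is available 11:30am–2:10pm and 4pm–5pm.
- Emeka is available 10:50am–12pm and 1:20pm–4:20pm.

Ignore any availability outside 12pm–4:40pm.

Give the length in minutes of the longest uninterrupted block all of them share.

40 minutes

Lars free within 10:00–17:00: 10:50–11:10, 12:10–12:50, 13:30–17:00.
Lars ∩ Pablo: 12:10–12:50, 13:30–14:10, 16:00–17:00.
Lars ∩ Pablo ∩ Emeka: 13:30–14:10, 16:00–16:20.
Restricted to 12:00–16:40: 13:30–14:10, 16:00–16:20.
Common window lengths: 40, 20 min; longest is 40.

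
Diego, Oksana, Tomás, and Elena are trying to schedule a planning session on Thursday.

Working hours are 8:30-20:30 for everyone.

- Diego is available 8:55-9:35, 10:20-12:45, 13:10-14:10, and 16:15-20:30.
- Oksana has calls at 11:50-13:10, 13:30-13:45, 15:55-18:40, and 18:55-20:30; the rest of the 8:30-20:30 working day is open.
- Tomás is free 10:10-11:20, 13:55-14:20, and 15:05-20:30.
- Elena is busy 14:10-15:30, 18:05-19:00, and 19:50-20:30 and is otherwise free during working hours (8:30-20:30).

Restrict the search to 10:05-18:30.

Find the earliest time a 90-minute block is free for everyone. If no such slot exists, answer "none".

Oksana free within 08:30–20:30: 08:30–11:50, 13:10–13:30, 13:45–15:55, 18:40–18:55.
Elena free within 08:30–20:30: 08:30–14:10, 15:30–18:05, 19:00–19:50.
Diego ∩ Oksana: 08:55–09:35, 10:20–11:50, 13:10–13:30, 13:45–14:10, 18:40–18:55.
Diego ∩ Oksana ∩ Tomás: 10:20–11:20, 13:55–14:10, 18:40–18:55.
Diego ∩ Oksana ∩ Tomás ∩ Elena: 10:20–11:20, 13:55–14:10.
Restricted to 10:05–18:30: 10:20–11:20, 13:55–14:10.
Windows ≥ 90 min: (none).

none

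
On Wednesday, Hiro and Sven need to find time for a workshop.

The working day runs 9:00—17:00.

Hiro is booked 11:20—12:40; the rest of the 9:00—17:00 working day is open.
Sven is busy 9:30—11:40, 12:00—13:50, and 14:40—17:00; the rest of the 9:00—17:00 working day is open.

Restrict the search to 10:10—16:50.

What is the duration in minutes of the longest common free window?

50 minutes

Hiro free within 09:00–17:00: 09:00–11:20, 12:40–17:00.
Sven free within 09:00–17:00: 09:00–09:30, 11:40–12:00, 13:50–14:40.
Hiro ∩ Sven: 09:00–09:30, 13:50–14:40.
Restricted to 10:10–16:50: 13:50–14:40.
Single common window of 50 minutes.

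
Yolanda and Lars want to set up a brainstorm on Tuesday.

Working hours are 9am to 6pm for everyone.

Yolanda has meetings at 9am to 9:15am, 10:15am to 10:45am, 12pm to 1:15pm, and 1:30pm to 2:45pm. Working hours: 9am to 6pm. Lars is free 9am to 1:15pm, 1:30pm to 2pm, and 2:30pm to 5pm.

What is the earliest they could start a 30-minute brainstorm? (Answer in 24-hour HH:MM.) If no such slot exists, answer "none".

09:15

Yolanda free within 09:00–18:00: 09:15–10:15, 10:45–12:00, 13:15–13:30, 14:45–18:00.
Yolanda ∩ Lars: 09:15–10:15, 10:45–12:00, 14:45–17:00.
Windows ≥ 30 min: 09:15–10:15, 10:45–12:00, 14:45–17:00.
Earliest such window starts at 09:15.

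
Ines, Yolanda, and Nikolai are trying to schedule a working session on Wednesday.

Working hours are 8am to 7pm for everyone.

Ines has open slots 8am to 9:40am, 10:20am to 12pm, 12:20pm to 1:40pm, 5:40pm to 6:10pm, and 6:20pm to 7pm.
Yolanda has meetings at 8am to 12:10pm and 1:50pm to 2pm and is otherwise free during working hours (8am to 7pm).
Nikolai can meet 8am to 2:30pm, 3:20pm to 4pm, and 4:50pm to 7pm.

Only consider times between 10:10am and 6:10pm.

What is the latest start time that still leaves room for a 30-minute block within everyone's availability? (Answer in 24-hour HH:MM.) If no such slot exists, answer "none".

Yolanda free within 08:00–19:00: 12:10–13:50, 14:00–19:00.
Ines ∩ Yolanda: 12:20–13:40, 17:40–18:10, 18:20–19:00.
Ines ∩ Yolanda ∩ Nikolai: 12:20–13:40, 17:40–18:10, 18:20–19:00.
Restricted to 10:10–18:10: 12:20–13:40, 17:40–18:10.
Windows ≥ 30 min: 12:20–13:40, 17:40–18:10.
Latest start in the last window 17:40–18:10 is 18:10 − 30 min = 17:40.

17:40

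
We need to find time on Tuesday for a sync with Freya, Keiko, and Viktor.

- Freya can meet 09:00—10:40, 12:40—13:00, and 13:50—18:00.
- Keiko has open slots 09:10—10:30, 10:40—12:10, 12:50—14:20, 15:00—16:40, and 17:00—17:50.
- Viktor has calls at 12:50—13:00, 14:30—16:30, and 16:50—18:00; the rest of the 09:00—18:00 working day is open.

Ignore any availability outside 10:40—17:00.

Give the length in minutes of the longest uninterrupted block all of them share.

30 minutes

Viktor free within 09:00–18:00: 09:00–12:50, 13:00–14:30, 16:30–16:50.
Freya ∩ Keiko: 09:10–10:30, 12:50–13:00, 13:50–14:20, 15:00–16:40, 17:00–17:50.
Freya ∩ Keiko ∩ Viktor: 09:10–10:30, 13:50–14:20, 16:30–16:40.
Restricted to 10:40–17:00: 13:50–14:20, 16:30–16:40.
Common window lengths: 30, 10 min; longest is 30.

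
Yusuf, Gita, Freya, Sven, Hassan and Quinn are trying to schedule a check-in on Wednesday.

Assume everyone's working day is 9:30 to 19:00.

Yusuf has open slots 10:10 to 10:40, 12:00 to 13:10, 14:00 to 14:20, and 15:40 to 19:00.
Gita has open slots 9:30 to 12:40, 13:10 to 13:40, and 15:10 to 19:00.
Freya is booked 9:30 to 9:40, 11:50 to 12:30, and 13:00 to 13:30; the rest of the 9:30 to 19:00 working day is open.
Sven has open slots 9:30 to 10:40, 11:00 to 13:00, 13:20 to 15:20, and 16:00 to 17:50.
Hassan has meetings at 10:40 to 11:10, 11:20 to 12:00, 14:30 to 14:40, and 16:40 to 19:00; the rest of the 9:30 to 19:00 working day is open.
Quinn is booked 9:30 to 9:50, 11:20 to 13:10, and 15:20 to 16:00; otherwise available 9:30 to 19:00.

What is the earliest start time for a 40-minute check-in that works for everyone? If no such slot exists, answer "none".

16:00

Freya free within 09:30–19:00: 09:40–11:50, 12:30–13:00, 13:30–19:00.
Hassan free within 09:30–19:00: 09:30–10:40, 11:10–11:20, 12:00–14:30, 14:40–16:40.
Quinn free within 09:30–19:00: 09:50–11:20, 13:10–15:20, 16:00–19:00.
Yusuf ∩ Gita: 10:10–10:40, 12:00–12:40, 15:40–19:00.
Yusuf ∩ Gita ∩ Freya: 10:10–10:40, 12:30–12:40, 15:40–19:00.
Yusuf ∩ Gita ∩ Freya ∩ Sven: 10:10–10:40, 12:30–12:40, 16:00–17:50.
Yusuf ∩ Gita ∩ Freya ∩ Sven ∩ Hassan: 10:10–10:40, 12:30–12:40, 16:00–16:40.
Yusuf ∩ Gita ∩ Freya ∩ Sven ∩ Hassan ∩ Quinn: 10:10–10:40, 16:00–16:40.
Windows ≥ 40 min: 16:00–16:40.
Earliest such window starts at 16:00.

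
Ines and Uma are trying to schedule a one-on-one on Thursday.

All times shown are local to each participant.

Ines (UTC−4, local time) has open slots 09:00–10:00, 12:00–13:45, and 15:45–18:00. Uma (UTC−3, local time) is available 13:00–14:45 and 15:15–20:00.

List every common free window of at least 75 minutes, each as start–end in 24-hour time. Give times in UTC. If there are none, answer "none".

16:00–17:45, 19:45–22:00

Ines → UTC: 13:00–14:00, 16:00–17:45, 19:45–22:00.
Uma → UTC: 16:00–17:45, 18:15–23:00.
Ines ∩ Uma: 16:00–17:45, 19:45–22:00.
Windows ≥ 75 min: 16:00–17:45, 19:45–22:00.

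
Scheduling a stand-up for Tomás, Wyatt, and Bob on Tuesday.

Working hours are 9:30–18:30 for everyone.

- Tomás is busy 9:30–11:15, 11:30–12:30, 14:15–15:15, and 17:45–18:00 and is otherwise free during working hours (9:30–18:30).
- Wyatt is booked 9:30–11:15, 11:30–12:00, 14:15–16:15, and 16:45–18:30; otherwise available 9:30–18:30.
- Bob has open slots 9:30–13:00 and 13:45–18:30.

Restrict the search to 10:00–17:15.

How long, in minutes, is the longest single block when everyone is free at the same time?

Tomás free within 09:30–18:30: 11:15–11:30, 12:30–14:15, 15:15–17:45, 18:00–18:30.
Wyatt free within 09:30–18:30: 11:15–11:30, 12:00–14:15, 16:15–16:45.
Tomás ∩ Wyatt: 11:15–11:30, 12:30–14:15, 16:15–16:45.
Tomás ∩ Wyatt ∩ Bob: 11:15–11:30, 12:30–13:00, 13:45–14:15, 16:15–16:45.
Restricted to 10:00–17:15: 11:15–11:30, 12:30–13:00, 13:45–14:15, 16:15–16:45.
Common window lengths: 15, 30, 30, 30 min; longest is 30.

30 minutes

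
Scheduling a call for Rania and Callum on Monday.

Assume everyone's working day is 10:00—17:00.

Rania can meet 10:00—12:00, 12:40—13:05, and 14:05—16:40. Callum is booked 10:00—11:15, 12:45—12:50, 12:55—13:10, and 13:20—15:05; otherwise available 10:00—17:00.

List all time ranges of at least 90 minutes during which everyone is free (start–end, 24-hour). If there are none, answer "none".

Callum free within 10:00–17:00: 11:15–12:45, 12:50–12:55, 13:10–13:20, 15:05–17:00.
Rania ∩ Callum: 11:15–12:00, 12:40–12:45, 12:50–12:55, 15:05–16:40.
Windows ≥ 90 min: 15:05–16:40.

15:05–16:40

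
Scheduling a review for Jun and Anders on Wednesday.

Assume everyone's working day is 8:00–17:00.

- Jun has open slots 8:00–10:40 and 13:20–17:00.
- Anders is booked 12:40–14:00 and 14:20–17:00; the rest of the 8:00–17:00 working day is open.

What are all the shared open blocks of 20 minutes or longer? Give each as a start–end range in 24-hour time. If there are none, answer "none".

Anders free within 08:00–17:00: 08:00–12:40, 14:00–14:20.
Jun ∩ Anders: 08:00–10:40, 14:00–14:20.
Windows ≥ 20 min: 08:00–10:40, 14:00–14:20.

08:00–10:40, 14:00–14:20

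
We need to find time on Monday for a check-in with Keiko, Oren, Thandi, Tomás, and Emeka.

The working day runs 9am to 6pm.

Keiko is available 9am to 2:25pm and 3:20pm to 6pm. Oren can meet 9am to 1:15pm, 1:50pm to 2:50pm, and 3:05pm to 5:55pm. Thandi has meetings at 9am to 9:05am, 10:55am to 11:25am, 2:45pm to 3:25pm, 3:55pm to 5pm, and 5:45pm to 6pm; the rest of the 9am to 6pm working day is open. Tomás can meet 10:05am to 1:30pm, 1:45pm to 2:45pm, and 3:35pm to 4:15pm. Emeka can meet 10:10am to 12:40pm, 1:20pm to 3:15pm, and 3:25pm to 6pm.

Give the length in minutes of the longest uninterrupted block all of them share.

75 minutes

Thandi free within 09:00–18:00: 09:05–10:55, 11:25–14:45, 15:25–15:55, 17:00–17:45.
Keiko ∩ Oren: 09:00–13:15, 13:50–14:25, 15:20–17:55.
Keiko ∩ Oren ∩ Thandi: 09:05–10:55, 11:25–13:15, 13:50–14:25, 15:25–15:55, 17:00–17:45.
Keiko ∩ Oren ∩ Thandi ∩ Tomás: 10:05–10:55, 11:25–13:15, 13:50–14:25, 15:35–15:55.
Keiko ∩ Oren ∩ Thandi ∩ Tomás ∩ Emeka: 10:10–10:55, 11:25–12:40, 13:50–14:25, 15:35–15:55.
Common window lengths: 45, 75, 35, 20 min; longest is 75.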